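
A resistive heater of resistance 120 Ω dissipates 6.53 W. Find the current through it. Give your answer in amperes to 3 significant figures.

0.233 A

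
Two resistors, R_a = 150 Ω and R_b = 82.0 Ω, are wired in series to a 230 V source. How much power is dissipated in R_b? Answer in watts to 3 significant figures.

Series elements share the same current, so find I first, then use P = I²R.
R_total = 150 + 82.0 = 232.0 Ω
I = V / R_total = 230 / 232.0 = 0.9914 A
P_R_b = I² × R_b = (0.9914)² × 82.0 = 80.59 W

80.6 W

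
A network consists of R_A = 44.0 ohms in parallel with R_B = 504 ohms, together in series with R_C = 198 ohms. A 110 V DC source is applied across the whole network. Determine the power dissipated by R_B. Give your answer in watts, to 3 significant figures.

0.691 W

Reduce the parallel combination to a single R_p; the circuit then becomes R_p in series with the remaining resistor.
R_p = (44.0×504)/(44.0+504) = 40.47 Ω
R_total = R_p + 198 = 40.47 + 198 = 238.5 Ω
I = V / R_total = 110 / 238.5 = 0.4613 A
Voltage across the parallel pair: V_p = I × R_p = 0.4613 × 40.47 = 18.67 V
Use P = V²/R for R_B with V = V_p.
P_R_B = (18.67)² / 504 = 0.6914 W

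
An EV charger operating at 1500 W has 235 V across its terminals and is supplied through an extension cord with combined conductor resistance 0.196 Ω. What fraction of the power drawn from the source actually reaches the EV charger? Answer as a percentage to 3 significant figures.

99.5 %

I = P / V = 1500 / 235 = 6.383 A through the extension cord.
P_line = I² R_line = (6.383)² × 0.196 = 7.986 W
P_source = P_load + P_line = 1500 + 7.986 = 1508 W
η = P_load / P_source = 1500 / 1508 = 0.9947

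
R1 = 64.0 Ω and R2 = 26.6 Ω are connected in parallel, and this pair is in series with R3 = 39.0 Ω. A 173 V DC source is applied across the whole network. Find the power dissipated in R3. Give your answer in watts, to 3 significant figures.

Collapse the R1‖R2 pair into one equivalent R_p; then R_p and R3 form a series string.
R_p = (64.0×26.6)/(64.0+26.6) = 18.79 Ω
R_total = R_p + 39.0 = 18.79 + 39.0 = 57.79 Ω
I = V / R_total = 173 / 57.79 = 2.994 A
R3 carries the full series current, so P = I²R.
P_R3 = (2.994)² × 39.0 = 349.5 W

349 W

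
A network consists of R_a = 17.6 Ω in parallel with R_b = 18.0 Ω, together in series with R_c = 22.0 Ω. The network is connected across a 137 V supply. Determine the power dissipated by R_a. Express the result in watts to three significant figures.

88.5 W

Collapse the R_a‖R_b pair into one equivalent R_p; then R_p and R_c form a series string.
R_p = (17.6×18.0)/(17.6+18.0) = 8.899 Ω
R_total = R_p + 22.0 = 8.899 + 22.0 = 30.90 Ω
I = V / R_total = 137 / 30.90 = 4.434 A
Voltage across the parallel pair: V_p = I × R_p = 4.434 × 8.899 = 39.46 V
Use P = V²/R for R_a with V = V_p.
P_R_a = (39.46)² / 17.6 = 88.45 W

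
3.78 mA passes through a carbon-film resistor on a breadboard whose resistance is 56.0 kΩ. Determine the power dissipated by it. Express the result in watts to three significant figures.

0.800 W

With I and R stated, P = I²R applies in one step.
P = (0.003780 A)² × 56000 Ω = 0.8002 W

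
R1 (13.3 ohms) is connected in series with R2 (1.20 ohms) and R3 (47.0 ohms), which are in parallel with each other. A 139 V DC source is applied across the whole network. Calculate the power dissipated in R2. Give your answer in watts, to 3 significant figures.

105 W

Reduce the parallel pair to R_p first; the network is then a simple series string.
R_p = (1.20×47.0)/(1.20+47.0) = 1.170 Ω
R_total = 13.3 + 1.170 = 14.47 Ω
I = V / R_total = 139 / 14.47 = 9.606 A
Voltage across the parallel pair: V_p = I × R_p = 9.606 × 1.170 = 11.24 V
With V_p across R2, its power is V_p²/R2.
P_R2 = (11.24)² / 1.20 = 105.3 W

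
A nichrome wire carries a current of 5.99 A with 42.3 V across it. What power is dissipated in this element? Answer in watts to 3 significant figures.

With V and I both given, power follows immediately from P = V I.
P = 42.3 V × 5.990 A = 253.4 W

253 W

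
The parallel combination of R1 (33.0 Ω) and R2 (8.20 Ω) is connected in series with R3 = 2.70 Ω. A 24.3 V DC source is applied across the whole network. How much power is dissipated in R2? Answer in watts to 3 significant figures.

Reduce the parallel combination to a single R_p; the circuit then becomes R_p in series with the remaining resistor.
R_p = (33.0×8.20)/(33.0+8.20) = 6.568 Ω
R_total = R_p + 2.70 = 6.568 + 2.70 = 9.268 Ω
I = V / R_total = 24.3 / 9.268 = 2.622 A
Voltage across the parallel pair: V_p = I × R_p = 2.622 × 6.568 = 17.22 V
Use P = V²/R for R2 with V = V_p.
P_R2 = (17.22)² / 8.20 = 36.17 W

36.2 W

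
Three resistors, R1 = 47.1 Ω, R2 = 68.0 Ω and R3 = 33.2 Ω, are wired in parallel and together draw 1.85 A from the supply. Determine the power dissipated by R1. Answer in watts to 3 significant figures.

16.7 W

We need the common branch voltage; get it from I_total × R_eq, then P = V²/R for the branch.
1/R_eq = 1/47.1 + 1/68.0 + 1/33.2 ⇒ R_eq = 15.14 Ω
V = I_total × R_eq = 1.850 × 15.14 = 28.01 V
P_R1 = V² / R1 = (28.01)² / 47.1 = 16.65 W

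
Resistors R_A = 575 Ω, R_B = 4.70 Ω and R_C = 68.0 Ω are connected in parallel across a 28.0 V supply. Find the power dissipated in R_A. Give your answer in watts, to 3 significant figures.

R_A sits directly across the source, so P = V²/R with V = 28.0 V.
P_R_A = V² / R_A = (28.0)² / 575 Ω = 1.363 W

1.36 W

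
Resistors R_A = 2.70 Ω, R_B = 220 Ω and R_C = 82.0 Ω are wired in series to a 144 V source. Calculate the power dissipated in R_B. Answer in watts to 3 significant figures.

In a series string the same current flows through every resistor — find that current, then P = I²R for the one we want.
R_total = 2.70 + 220 + 82.0 = 304.7 Ω
I = V / R_total = 144 / 304.7 = 0.4726 A
P_R_B = I² × R_B = (0.4726)² × 220 = 49.14 W

49.1 W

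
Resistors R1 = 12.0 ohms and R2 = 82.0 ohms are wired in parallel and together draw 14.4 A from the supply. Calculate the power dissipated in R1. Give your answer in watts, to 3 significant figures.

Parallel branches share V, not I — compute V via R_eq, then use V²/R for the target branch.
1/R_eq = 1/12.0 + 1/82.0 ⇒ R_eq = 10.47 Ω
V = I_total × R_eq = 14.40 × 10.47 = 150.7 V
P_R1 = V² / R1 = (150.7)² / 12.0 = 1894 W

1890 W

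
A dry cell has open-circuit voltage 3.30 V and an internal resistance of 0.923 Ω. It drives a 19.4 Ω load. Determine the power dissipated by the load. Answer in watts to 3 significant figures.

Find the circuit current first, then P = I²R for the load (series elements share I).
I = ε / (r + R) = 3.30 / (0.923 + 19.4) = 0.1624 A
P_load = I² R = (0.1624)² × 19.4 = 0.5115 W

0.512 W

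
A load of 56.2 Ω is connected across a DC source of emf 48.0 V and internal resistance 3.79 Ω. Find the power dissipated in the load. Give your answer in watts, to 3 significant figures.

Find the circuit current first, then P = I²R for the load (series elements share I).
I = ε / (r + R) = 48.0 / (3.79 + 56.2) = 0.8001 A
P_load = I² R = (0.8001)² × 56.2 = 35.98 W

36.0 W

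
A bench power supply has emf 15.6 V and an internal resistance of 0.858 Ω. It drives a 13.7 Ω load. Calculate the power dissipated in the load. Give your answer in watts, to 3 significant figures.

15.7 W

The internal resistance and the load are in series, so the same I flows through both; get I from ε/(r+R), then I²R for the load.
I = ε / (r + R) = 15.6 / (0.858 + 13.7) = 1.072 A
P_load = I² R = (1.072)² × 13.7 = 15.73 W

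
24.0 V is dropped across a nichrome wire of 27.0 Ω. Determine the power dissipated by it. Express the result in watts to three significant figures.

We know the drop across the element and its resistance — P = V²/R, one step.
P = (24.0 V)² / 27.0 Ω = 21.33 W

21.3 W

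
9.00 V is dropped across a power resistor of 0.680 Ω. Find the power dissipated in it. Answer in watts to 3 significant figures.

119 W

Voltage and resistance are given, so P = V²/R is the one-step route.
P = (9.00 V)² / 0.680 Ω = 119.1 W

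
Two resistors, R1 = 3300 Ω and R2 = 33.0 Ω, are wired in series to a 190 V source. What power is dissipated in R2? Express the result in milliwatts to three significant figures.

Every series element carries the same I. Get I from the total resistance, then P = I² × R2.
R_total = 3300 + 33.0 = 3333 Ω
I = V / R_total = 190 / 3333 = 0.05701 A
P_R2 = I² × R2 = (0.05701)² × 33.0 = 0.1072 W

107 mW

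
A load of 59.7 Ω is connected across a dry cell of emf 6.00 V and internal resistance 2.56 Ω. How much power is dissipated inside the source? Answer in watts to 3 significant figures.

The internal resistance carries the same current as the load; P_int = I²r.
I = ε / (r + R) = 6.00 / (2.56 + 59.7) = 0.09637 A
P_int = I² r = (0.09637)² × 2.56 = 0.02378 W

0.0238 W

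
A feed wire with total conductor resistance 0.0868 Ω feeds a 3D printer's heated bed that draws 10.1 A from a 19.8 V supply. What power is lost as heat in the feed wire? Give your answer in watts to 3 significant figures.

8.85 W

The feed wire is a series resistance carrying the load current; its dissipation is I²R_line.
The feed wire carries the full 10.1 A.
P_line = I² R_line = (10.10)² × 0.0868 = 8.854 W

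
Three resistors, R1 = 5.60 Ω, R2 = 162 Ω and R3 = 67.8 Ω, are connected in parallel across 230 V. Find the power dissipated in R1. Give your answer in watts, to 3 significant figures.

9450 W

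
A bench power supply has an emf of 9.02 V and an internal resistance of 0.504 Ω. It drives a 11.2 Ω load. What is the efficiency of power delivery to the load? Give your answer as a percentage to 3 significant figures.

95.7 %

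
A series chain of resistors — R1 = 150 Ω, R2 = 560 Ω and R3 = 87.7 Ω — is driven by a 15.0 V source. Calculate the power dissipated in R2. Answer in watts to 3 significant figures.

In a series string the same current flows through every resistor — find that current, then P = I²R for the one we want.
R_total = 150 + 560 + 87.7 = 797.7 Ω
I = V / R_total = 15.0 / 797.7 = 0.01880 A
P_R2 = I² × R2 = (0.01880)² × 560 = 0.1980 W

0.198 W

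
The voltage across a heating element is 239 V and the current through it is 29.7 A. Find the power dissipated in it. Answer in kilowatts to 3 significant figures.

7.10 kW

V and I are known directly — P = V I, no intermediate step needed.
P = 239 V × 29.70 A = 7098 W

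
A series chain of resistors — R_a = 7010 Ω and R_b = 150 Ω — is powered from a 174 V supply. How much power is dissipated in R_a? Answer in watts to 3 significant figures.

4.14 W

Every series element carries the same I. Get I from the total resistance, then P = I² × R_a.
R_total = 7010 + 150 = 7160 Ω
I = V / R_total = 174 / 7160 = 0.02430 A
P_R_a = I² × R_a = (0.02430)² × 7010 = 4.140 W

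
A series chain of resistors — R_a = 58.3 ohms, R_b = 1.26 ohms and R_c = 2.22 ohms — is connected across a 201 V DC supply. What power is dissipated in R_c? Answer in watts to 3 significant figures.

The current is common to all series resistors; compute it, then apply P = I²R for the target.
R_total = 58.3 + 1.26 + 2.22 = 61.78 Ω
I = V / R_total = 201 / 61.78 = 3.253 A
P_R_c = I² × R_c = (3.253)² × 2.22 = 23.50 W

23.5 W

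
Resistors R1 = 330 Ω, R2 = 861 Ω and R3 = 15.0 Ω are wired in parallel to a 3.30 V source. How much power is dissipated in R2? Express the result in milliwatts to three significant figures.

12.6 mW

R2 sits directly across the source, so P = V²/R with V = 3.30 V.
P_R2 = V² / R2 = (3.30)² / 861 Ω = 0.01265 W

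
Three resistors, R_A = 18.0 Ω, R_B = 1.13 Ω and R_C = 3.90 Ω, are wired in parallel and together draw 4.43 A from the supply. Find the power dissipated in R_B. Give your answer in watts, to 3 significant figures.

Only the total current is stated, so first find the parallel equivalent to get the voltage across the combination.
1/R_eq = 1/18.0 + 1/1.13 + 1/3.90 ⇒ R_eq = 0.8355 Ω
V = I_total × R_eq = 4.430 × 0.8355 = 3.701 V
P_R_B = V² / R_B = (3.701)² / 1.13 = 12.12 W

12.1 W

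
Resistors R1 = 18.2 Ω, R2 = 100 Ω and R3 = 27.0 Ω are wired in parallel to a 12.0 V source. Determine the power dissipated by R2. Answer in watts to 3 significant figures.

The supply voltage appears across each parallel branch — just use P = V²/R2.
P_R2 = V² / R2 = (12.0)² / 100 Ω = 1.440 W

1.44 W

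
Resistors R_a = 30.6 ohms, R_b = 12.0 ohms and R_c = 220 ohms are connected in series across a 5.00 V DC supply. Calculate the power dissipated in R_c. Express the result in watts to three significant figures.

In a series string the same current flows through every resistor — find that current, then P = I²R for the one we want.
R_total = 30.6 + 12.0 + 220 = 262.6 Ω
I = V / R_total = 5.00 / 262.6 = 0.01904 A
P_R_c = I² × R_c = (0.01904)² × 220 = 0.07976 W

0.0798 W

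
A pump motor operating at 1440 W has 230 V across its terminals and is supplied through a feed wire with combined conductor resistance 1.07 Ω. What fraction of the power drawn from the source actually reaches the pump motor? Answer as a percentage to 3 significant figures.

97.2 %

I = P / V = 1440 / 230 = 6.261 A through the feed wire.
P_line = I² R_line = (6.261)² × 1.07 = 41.94 W
P_source = P_load + P_line = 1440 + 41.94 = 1482 W
η = P_load / P_source = 1440 / 1482 = 0.9717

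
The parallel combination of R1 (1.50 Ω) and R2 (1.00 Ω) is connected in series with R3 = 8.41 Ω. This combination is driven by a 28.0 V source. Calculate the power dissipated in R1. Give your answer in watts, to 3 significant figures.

First find R_p for the parallel pair, then treat R_p + R3 as a series loop.
R_p = (1.50×1.00)/(1.50+1.00) = 0.6000 Ω
R_total = R_p + 8.41 = 0.6000 + 8.41 = 9.010 Ω
I = V / R_total = 28.0 / 9.010 = 3.108 A
Voltage across the parallel pair: V_p = I × R_p = 3.108 × 0.6000 = 1.865 V
R1 has V_p across it, so P = V_p²/R1.
P_R1 = (1.865)² / 1.50 = 2.318 W

2.32 W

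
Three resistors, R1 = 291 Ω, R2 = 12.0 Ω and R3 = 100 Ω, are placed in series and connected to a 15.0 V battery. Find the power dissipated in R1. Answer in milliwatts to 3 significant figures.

403 mW

Every series element carries the same I. Get I from the total resistance, then P = I² × R1.
R_total = 291 + 12.0 + 100 = 403.0 Ω
I = V / R_total = 15.0 / 403.0 = 0.03722 A
P_R1 = I² × R1 = (0.03722)² × 291 = 0.4031 W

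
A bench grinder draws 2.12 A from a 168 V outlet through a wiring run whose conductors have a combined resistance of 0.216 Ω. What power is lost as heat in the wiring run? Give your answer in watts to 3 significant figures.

0.971 W

Only the current and the line resistance are needed for the I²R loss.
The wiring run carries the full 2.12 A.
P_line = I² R_line = (2.120)² × 0.216 = 0.9708 W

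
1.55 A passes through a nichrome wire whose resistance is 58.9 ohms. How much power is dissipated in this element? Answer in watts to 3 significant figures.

142 W

Knowing I and R, the power is just I²R — no need to find V first.
P = (1.550 A)² × 58.9 Ω = 141.5 W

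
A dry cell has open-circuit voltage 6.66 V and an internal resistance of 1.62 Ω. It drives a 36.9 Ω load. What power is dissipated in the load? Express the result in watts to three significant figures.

The internal resistance and the load are in series, so the same I flows through both; get I from ε/(r+R), then I²R for the load.
I = ε / (r + R) = 6.66 / (1.62 + 36.9) = 0.1729 A
P_load = I² R = (0.1729)² × 36.9 = 1.103 W

1.10 W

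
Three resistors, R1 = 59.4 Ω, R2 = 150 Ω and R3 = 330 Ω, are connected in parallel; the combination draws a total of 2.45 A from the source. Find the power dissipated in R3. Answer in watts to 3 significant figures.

25.8 W

We need the common branch voltage; get it from I_total × R_eq, then P = V²/R for the branch.
1/R_eq = 1/59.4 + 1/150 + 1/330 ⇒ R_eq = 37.69 Ω
V = I_total × R_eq = 2.450 × 37.69 = 92.34 V
P_R3 = V² / R3 = (92.34)² / 330 = 25.84 W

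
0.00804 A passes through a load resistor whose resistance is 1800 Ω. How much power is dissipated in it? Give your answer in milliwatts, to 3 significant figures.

116 mW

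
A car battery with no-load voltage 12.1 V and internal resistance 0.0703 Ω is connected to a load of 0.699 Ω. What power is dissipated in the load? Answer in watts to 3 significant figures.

173 W

Find the circuit current first, then P = I²R for the load (series elements share I).
I = ε / (r + R) = 12.1 / (0.0703 + 0.699) = 15.73 A
P_load = I² R = (15.73)² × 0.699 = 172.9 W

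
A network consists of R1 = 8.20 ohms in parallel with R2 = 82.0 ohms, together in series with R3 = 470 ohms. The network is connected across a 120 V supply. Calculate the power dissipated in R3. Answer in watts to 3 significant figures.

29.7 W

Combine R1 and R2 into their parallel equivalent first, reducing the network to two series resistors.
R_p = (8.20×82.0)/(8.20+82.0) = 7.455 Ω
R_total = R_p + 470 = 7.455 + 470 = 477.5 Ω
I = V / R_total = 120 / 477.5 = 0.2513 A
R3 is the series element, so its power is I²R.
P_R3 = (0.2513)² × 470 = 29.69 W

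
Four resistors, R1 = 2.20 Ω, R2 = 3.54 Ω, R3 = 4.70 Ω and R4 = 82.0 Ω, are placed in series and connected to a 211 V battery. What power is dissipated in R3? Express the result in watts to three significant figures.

24.5 W

The current is common to all series resistors; compute it, then apply P = I²R for the target.
R_total = 2.20 + 3.54 + 4.70 + 82.0 = 92.44 Ω
I = V / R_total = 211 / 92.44 = 2.283 A
P_R3 = I² × R3 = (2.283)² × 4.70 = 24.49 W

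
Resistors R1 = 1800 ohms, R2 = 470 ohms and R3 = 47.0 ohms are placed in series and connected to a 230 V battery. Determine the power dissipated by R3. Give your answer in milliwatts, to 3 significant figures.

463 mW

In a series string the same current flows through every resistor — find that current, then P = I²R for the one we want.
R_total = 1800 + 470 + 47.0 = 2317 Ω
I = V / R_total = 230 / 2317 = 0.09927 A
P_R3 = I² × R3 = (0.09927)² × 47.0 = 0.4631 W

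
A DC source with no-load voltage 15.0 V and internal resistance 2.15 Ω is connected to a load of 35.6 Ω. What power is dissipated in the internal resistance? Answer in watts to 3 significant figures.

0.339 W

r is in series with the load, so it carries the full circuit current — the loss in it is I²r.
I = ε / (r + R) = 15.0 / (2.15 + 35.6) = 0.3974 A
P_int = I² r = (0.3974)² × 2.15 = 0.3395 W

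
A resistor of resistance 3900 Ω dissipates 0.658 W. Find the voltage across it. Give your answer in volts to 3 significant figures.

50.7 V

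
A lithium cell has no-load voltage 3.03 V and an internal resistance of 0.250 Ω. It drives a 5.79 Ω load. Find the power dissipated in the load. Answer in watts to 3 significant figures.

1.46 W

Find the circuit current first, then P = I²R for the load (series elements share I).
I = ε / (r + R) = 3.03 / (0.250 + 5.79) = 0.5017 A
P_load = I² R = (0.5017)² × 5.79 = 1.457 W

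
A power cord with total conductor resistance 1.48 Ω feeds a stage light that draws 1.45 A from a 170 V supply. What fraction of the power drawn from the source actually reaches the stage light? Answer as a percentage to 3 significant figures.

98.7 %

The power cord carries the full 1.45 A.
P_line = I² R_line = (1.450)² × 1.48 = 3.112 W
P_source = V I = 170 × 1.450 = 246.5 W; P_load = 243.4 W
η = P_load / P_source = 243.4 / 246.5 = 0.9874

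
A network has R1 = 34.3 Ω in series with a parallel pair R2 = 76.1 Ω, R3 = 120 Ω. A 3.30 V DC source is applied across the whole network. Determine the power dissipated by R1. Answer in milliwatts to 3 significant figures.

57.1 mW

Reduce the parallel pair to R_p first; the network is then a simple series string.
R_p = (76.1×120)/(76.1+120) = 46.57 Ω
R_total = 34.3 + 46.57 = 80.87 Ω
I = V / R_total = 3.30 / 80.87 = 0.04081 A
R1 carries the full series current, so P = I²R.
P_R1 = (0.04081)² × 34.3 = 0.05712 W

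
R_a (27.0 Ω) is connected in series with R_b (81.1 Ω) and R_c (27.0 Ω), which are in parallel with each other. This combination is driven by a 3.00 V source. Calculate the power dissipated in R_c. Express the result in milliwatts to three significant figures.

61.2 mW

Reduce the parallel pair to R_p first; the network is then a simple series string.
R_p = (81.1×27.0)/(81.1+27.0) = 20.26 Ω
R_total = 27.0 + 20.26 = 47.26 Ω
I = V / R_total = 3.00 / 47.26 = 0.06348 A
Voltage across the parallel pair: V_p = I × R_p = 0.06348 × 20.26 = 1.286 V
R_c sees V_p directly, so P = V_p² / R_c.
P_R_c = (1.286)² / 27.0 = 0.06125 W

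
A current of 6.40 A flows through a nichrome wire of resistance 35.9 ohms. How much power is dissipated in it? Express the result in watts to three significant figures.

1470 W

The current through and the resistance of the element are both given; use P = I²R.
P = (6.400 A)² × 35.9 Ω = 1470 W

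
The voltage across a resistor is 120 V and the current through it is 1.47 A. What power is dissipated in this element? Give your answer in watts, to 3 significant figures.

V and I are known directly — P = V I, no intermediate step needed.
P = 120 V × 1.470 A = 176.4 W

176 W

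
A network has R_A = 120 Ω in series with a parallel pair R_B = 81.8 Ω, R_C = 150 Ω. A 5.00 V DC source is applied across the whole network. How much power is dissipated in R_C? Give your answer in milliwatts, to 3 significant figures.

15.6 mW

Collapse R_B‖R_C to a single equivalent, reducing the network to two series elements.
R_p = (81.8×150)/(81.8+150) = 52.93 Ω
R_total = 120 + 52.93 = 172.9 Ω
I = V / R_total = 5.00 / 172.9 = 0.02891 A
Voltage across the parallel pair: V_p = I × R_p = 0.02891 × 52.93 = 1.530 V
With V_p across R_C, its power is V_p²/R_C.
P_R_C = (1.530)² / 150 = 0.01562 W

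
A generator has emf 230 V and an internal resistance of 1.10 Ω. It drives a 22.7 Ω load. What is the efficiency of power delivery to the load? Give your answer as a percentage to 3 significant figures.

95.4 %

Both r and R carry the same current, so the power split is just the resistance split: η = R/(R+r).
η = R / (R + r) = 22.7 / (22.7 + 1.10) = 0.9538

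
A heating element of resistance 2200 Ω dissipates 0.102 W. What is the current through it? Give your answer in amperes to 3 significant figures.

From P = V I = I²R = V²/R, with the two given quantities we get I = √(P / R).
I = √(0.102 / 2200) = 0.006809 A

0.00681 A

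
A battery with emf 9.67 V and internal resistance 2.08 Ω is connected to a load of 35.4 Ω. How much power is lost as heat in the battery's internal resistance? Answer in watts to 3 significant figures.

The internal resistance carries the same current as the load; P_int = I²r.
I = ε / (r + R) = 9.67 / (2.08 + 35.4) = 0.2580 A
P_int = I² r = (0.2580)² × 2.08 = 0.1385 W

0.138 W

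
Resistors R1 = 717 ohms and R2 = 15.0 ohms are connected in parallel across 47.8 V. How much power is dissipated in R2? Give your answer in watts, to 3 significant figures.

Each parallel branch sees the full supply voltage, so P = V²/R applies directly to the target branch.
P_R2 = V² / R2 = (47.8)² / 15.0 Ω = 152.3 W

152 W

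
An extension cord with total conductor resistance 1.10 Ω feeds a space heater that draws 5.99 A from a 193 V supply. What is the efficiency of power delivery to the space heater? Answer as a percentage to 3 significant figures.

96.6 %

The extension cord carries the full 5.99 A.
P_line = I² R_line = (5.990)² × 1.10 = 39.47 W
P_source = V I = 193 × 5.990 = 1156 W; P_load = 1117 W
η = P_load / P_source = 1117 / 1156 = 0.9659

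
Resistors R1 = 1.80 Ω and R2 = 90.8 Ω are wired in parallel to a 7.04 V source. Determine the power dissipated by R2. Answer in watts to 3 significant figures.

The supply voltage appears across each parallel branch — just use P = V²/R2.
P_R2 = V² / R2 = (7.04)² / 90.8 Ω = 0.5458 W

0.546 W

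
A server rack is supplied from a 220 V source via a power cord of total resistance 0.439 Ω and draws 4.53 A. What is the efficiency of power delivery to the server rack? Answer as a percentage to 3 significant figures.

99.1 %

The power cord carries the full 4.53 A.
P_line = I² R_line = (4.530)² × 0.439 = 9.009 W
P_source = V I = 220 × 4.530 = 996.6 W; P_load = 987.6 W
η = P_load / P_source = 987.6 / 996.6 = 0.9910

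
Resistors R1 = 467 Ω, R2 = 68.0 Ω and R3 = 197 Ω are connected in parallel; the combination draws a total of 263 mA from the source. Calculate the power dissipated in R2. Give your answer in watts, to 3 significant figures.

Only the total current is stated, so first find the parallel equivalent to get the voltage across the combination.
1/R_eq = 1/467 + 1/68.0 + 1/197 ⇒ R_eq = 45.61 Ω
V = I_total × R_eq = 0.2630 × 45.61 = 12.00 V
P_R2 = V² / R2 = (12.00)² / 68.0 = 2.116 W

2.12 W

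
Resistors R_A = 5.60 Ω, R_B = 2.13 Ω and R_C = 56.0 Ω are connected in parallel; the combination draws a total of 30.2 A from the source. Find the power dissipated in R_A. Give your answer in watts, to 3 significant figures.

367 W

Parallel branches share V, not I — compute V via R_eq, then use V²/R for the target branch.
1/R_eq = 1/5.60 + 1/2.13 + 1/56.0 ⇒ R_eq = 1.502 Ω
V = I_total × R_eq = 30.20 × 1.502 = 45.35 V
P_R_A = V² / R_A = (45.35)² / 5.60 = 367.3 W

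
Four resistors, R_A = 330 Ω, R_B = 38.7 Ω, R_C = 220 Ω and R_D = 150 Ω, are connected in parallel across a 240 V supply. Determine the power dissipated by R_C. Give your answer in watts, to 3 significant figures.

262 W

Each parallel branch sees the full supply voltage, so P = V²/R applies directly to the target branch.
P_R_C = V² / R_C = (240)² / 220 Ω = 261.8 W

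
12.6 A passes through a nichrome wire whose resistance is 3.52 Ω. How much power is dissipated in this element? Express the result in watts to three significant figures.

The current through and the resistance of the element are both given; use P = I²R.
P = (12.60 A)² × 3.52 Ω = 558.8 W

559 W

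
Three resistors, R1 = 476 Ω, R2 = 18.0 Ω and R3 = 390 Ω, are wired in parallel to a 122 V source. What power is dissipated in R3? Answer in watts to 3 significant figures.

The supply voltage appears across each parallel branch — just use P = V²/R3.
P_R3 = V² / R3 = (122)² / 390 Ω = 38.16 W

38.2 W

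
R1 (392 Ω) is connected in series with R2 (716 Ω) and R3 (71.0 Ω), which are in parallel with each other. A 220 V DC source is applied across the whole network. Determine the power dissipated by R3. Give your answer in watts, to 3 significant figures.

First combine the parallel branches into one equivalent R_p, then R1 + R_p is a series pair.
R_p = (716×71.0)/(716+71.0) = 64.59 Ω
R_total = 392 + 64.59 = 456.6 Ω
I = V / R_total = 220 / 456.6 = 0.4818 A
Voltage across the parallel pair: V_p = I × R_p = 0.4818 × 64.59 = 31.12 V
With V_p across R3, its power is V_p²/R3.
P_R3 = (31.12)² / 71.0 = 13.64 W

13.6 W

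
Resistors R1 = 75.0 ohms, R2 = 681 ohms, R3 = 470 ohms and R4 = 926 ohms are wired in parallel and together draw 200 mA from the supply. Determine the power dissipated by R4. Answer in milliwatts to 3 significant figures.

133 mW

We need the common branch voltage; get it from I_total × R_eq, then P = V²/R for the branch.
1/R_eq = 1/75.0 + 1/681 + 1/470 + 1/926 ⇒ R_eq = 55.53 Ω
V = I_total × R_eq = 0.2000 × 55.53 = 11.11 V
P_R4 = V² / R4 = (11.11)² / 926 = 0.1332 W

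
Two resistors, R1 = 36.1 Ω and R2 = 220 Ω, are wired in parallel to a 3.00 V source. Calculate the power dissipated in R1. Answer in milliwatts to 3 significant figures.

Each parallel branch sees the full supply voltage, so P = V²/R applies directly to the target branch.
P_R1 = V² / R1 = (3.00)² / 36.1 Ω = 0.2493 W

249 mW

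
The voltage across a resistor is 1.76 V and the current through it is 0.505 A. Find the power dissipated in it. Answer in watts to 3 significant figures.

0.889 W

Both the voltage across and the current through the element are known, so P = V I applies directly.
P = 1.76 V × 0.5050 A = 0.8888 W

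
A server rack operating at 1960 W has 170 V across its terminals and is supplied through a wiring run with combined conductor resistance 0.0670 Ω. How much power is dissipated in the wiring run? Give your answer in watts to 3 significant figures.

Only the current and the line resistance are needed for the I²R loss.
I = P / V = 1960 / 170 = 11.53 A through the wiring run.
P_line = I² R_line = (11.53)² × 0.0670 = 8.906 W

8.91 W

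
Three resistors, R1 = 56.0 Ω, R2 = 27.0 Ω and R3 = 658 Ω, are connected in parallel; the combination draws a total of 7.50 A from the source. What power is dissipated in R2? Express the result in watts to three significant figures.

We need the common branch voltage; get it from I_total × R_eq, then P = V²/R for the branch.
1/R_eq = 1/56.0 + 1/27.0 + 1/658 ⇒ R_eq = 17.73 Ω
V = I_total × R_eq = 7.500 × 17.73 = 132.9 V
P_R2 = V² / R2 = (132.9)² / 27.0 = 654.6 W

655 W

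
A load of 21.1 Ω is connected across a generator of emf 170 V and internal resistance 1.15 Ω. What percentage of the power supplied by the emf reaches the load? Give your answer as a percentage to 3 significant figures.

Efficiency is P_load / P_total. With a series r and R sharing the same I, P = I²R for each, so η = R/(R+r).
η = R / (R + r) = 21.1 / (21.1 + 1.15) = 0.9483

94.8 %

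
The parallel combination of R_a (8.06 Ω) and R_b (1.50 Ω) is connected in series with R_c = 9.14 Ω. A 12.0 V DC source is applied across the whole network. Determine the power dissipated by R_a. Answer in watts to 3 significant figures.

First find R_p for the parallel pair, then treat R_p + R_c as a series loop.
R_p = (8.06×1.50)/(8.06+1.50) = 1.265 Ω
R_total = R_p + 9.14 = 1.265 + 9.14 = 10.40 Ω
I = V / R_total = 12.0 / 10.40 = 1.153 A
Voltage across the parallel pair: V_p = I × R_p = 1.153 × 1.265 = 1.459 V
R_a sits across V_p; its power is V_p²/R.
P_R_a = (1.459)² / 8.06 = 0.2639 W

0.264 W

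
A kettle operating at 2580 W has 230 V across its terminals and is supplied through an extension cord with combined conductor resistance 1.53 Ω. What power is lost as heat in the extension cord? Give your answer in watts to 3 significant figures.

193 W

The extension cord and load are in series, so the same current flows in both; the loss is I²R_line.
I = P / V = 2580 / 230 = 11.22 A through the extension cord.
P_line = I² R_line = (11.22)² × 1.53 = 192.5 W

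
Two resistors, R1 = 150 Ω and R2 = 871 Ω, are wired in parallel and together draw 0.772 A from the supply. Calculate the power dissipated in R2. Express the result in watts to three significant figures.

Only the total current is stated, so first find the parallel equivalent to get the voltage across the combination.
1/R_eq = 1/150 + 1/871 ⇒ R_eq = 128.0 Ω
V = I_total × R_eq = 0.7720 × 128.0 = 98.79 V
P_R2 = V² / R2 = (98.79)² / 871 = 11.20 W

11.2 W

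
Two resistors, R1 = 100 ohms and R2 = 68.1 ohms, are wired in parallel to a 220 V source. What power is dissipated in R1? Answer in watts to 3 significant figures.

484 W

Each parallel branch sees the full supply voltage, so P = V²/R applies directly to the target branch.
P_R1 = V² / R1 = (220)² / 100 Ω = 484.0 W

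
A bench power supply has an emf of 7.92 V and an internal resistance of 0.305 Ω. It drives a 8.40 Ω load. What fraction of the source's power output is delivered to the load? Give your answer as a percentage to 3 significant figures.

96.5 %

The source delivers εI, of which I²R reaches the load and I²r is lost; since I is common, η = R/(R+r).
η = R / (R + r) = 8.40 / (8.40 + 0.305) = 0.9650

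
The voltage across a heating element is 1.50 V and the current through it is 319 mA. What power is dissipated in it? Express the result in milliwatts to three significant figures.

Both the voltage across and the current through the element are known, so P = V I applies directly.
P = 1.50 V × 0.3190 A = 0.4785 W

478 mW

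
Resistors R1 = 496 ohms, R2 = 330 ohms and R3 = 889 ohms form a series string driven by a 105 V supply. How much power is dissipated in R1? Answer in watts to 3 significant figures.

In a series string the same current flows through every resistor — find that current, then P = I²R for the one we want.
R_total = 496 + 330 + 889 = 1715 Ω
I = V / R_total = 105 / 1715 = 0.06122 A
P_R1 = I² × R1 = (0.06122)² × 496 = 1.859 W

1.86 W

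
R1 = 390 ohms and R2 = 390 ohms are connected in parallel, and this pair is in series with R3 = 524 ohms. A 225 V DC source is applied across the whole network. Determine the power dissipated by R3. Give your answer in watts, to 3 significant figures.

51.3 W

First find R_p for the parallel pair, then treat R_p + R3 as a series loop.
R_p = (390×390)/(390+390) = 195.0 Ω
R_total = R_p + 524 = 195.0 + 524 = 719.0 Ω
I = V / R_total = 225 / 719.0 = 0.3129 A
All the supply current flows through R3; use P = I²R3.
P_R3 = (0.3129)² × 524 = 51.31 W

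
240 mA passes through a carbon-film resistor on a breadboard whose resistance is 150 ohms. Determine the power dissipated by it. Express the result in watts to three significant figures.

8.64 W

With I and R stated, P = I²R applies in one step.
P = (0.2400 A)² × 150 Ω = 8.640 W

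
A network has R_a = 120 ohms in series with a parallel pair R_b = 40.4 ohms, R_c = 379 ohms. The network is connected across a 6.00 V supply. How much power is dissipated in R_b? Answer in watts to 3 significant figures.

First combine the parallel branches into one equivalent R_p, then R_a + R_p is a series pair.
R_p = (40.4×379)/(40.4+379) = 36.51 Ω
R_total = 120 + 36.51 = 156.5 Ω
I = V / R_total = 6.00 / 156.5 = 0.03834 A
Voltage across the parallel pair: V_p = I × R_p = 0.03834 × 36.51 = 1.400 V
R_b sees V_p directly, so P = V_p² / R_b.
P_R_b = (1.400)² / 40.4 = 0.04849 W

0.0485 W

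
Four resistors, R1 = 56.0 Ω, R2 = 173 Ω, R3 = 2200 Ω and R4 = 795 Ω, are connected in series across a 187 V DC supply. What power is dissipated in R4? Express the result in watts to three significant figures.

Since the resistors are in series they all carry the loop current I = V/R_total; the power in any one is I²R.
R_total = 56.0 + 173 + 2200 + 795 = 3224 Ω
I = V / R_total = 187 / 3224 = 0.05800 A
P_R4 = I² × R4 = (0.05800)² × 795 = 2.675 W

2.67 W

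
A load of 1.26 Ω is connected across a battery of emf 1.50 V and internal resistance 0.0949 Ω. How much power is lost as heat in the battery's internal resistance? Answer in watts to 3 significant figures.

Internal loss is I²r, with I set by the total series resistance r+R.
I = ε / (r + R) = 1.50 / (0.0949 + 1.26) = 1.107 A
P_int = I² r = (1.107)² × 0.0949 = 0.1163 W

0.116 W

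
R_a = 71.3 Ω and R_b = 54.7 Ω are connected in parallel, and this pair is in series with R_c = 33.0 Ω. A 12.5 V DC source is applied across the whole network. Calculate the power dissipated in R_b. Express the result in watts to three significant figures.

0.669 W

Collapse the R_a‖R_b pair into one equivalent R_p; then R_p and R_c form a series string.
R_p = (71.3×54.7)/(71.3+54.7) = 30.95 Ω
R_total = R_p + 33.0 = 30.95 + 33.0 = 63.95 Ω
I = V / R_total = 12.5 / 63.95 = 0.1955 A
Voltage across the parallel pair: V_p = I × R_p = 0.1955 × 30.95 = 6.050 V
R_b sits across V_p; its power is V_p²/R.
P_R_b = (6.050)² / 54.7 = 0.6691 W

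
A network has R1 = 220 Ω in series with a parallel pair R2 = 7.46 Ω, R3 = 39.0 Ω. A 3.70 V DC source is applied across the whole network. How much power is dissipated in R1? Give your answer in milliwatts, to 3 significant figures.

58.8 mW

Reduce the parallel pair to R_p first; the network is then a simple series string.
R_p = (7.46×39.0)/(7.46+39.0) = 6.262 Ω
R_total = 220 + 6.262 = 226.3 Ω
I = V / R_total = 3.70 / 226.3 = 0.01635 A
The full supply current passes through R1: P = I²R.
P_R1 = (0.01635)² × 220 = 0.05883 W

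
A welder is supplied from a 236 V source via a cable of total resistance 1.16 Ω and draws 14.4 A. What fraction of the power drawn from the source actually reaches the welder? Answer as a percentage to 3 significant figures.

The cable carries the full 14.4 A.
P_line = I² R_line = (14.40)² × 1.16 = 240.5 W
P_source = V I = 236 × 14.40 = 3398 W; P_load = 3158 W
η = P_load / P_source = 3158 / 3398 = 0.9292

92.9 %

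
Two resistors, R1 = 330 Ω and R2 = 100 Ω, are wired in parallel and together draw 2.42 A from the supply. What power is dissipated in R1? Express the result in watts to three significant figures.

Only the total current is stated, so first find the parallel equivalent to get the voltage across the combination.
1/R_eq = 1/330 + 1/100 ⇒ R_eq = 76.74 Ω
V = I_total × R_eq = 2.420 × 76.74 = 185.7 V
P_R1 = V² / R1 = (185.7)² / 330 = 104.5 W

105 W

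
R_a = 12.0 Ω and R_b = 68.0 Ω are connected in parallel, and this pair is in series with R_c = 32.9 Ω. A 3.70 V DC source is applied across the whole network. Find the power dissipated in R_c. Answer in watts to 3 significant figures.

Combine R_a and R_b into their parallel equivalent first, reducing the network to two series resistors.
R_p = (12.0×68.0)/(12.0+68.0) = 10.20 Ω
R_total = R_p + 32.9 = 10.20 + 32.9 = 43.10 Ω
I = V / R_total = 3.70 / 43.10 = 0.08585 A
R_c is the series element, so its power is I²R.
P_R_c = (0.08585)² × 32.9 = 0.2425 W

0.242 W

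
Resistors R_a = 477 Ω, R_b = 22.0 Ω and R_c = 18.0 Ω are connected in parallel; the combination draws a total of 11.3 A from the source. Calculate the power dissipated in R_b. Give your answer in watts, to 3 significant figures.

The branches share the same voltage, but only the total current is given — find V from the equivalent resistance first.
1/R_eq = 1/477 + 1/22.0 + 1/18.0 ⇒ R_eq = 9.699 Ω
V = I_total × R_eq = 11.30 × 9.699 = 109.6 V
P_R_b = V² / R_b = (109.6)² / 22.0 = 546.0 W

546 W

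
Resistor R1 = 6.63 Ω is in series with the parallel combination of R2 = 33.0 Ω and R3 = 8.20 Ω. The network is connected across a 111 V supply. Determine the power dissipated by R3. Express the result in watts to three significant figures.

Reduce the parallel pair to R_p first; the network is then a simple series string.
R_p = (33.0×8.20)/(33.0+8.20) = 6.568 Ω
R_total = 6.63 + 6.568 = 13.20 Ω
I = V / R_total = 111 / 13.20 = 8.410 A
Voltage across the parallel pair: V_p = I × R_p = 8.410 × 6.568 = 55.24 V
With V_p across R3, its power is V_p²/R3.
P_R3 = (55.24)² / 8.20 = 372.1 W

372 W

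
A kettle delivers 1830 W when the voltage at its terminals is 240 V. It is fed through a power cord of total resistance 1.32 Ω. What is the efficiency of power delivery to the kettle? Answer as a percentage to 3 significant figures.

96.0 %

I = P / V = 1830 / 240 = 7.625 A through the power cord.
P_line = I² R_line = (7.625)² × 1.32 = 76.75 W
P_source = P_load + P_line = 1830 + 76.75 = 1907 W
η = P_load / P_source = 1830 / 1907 = 0.9598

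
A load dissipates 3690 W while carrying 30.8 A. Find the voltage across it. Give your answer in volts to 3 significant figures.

120 V

From P = V I = I²R = V²/R, with the two given quantities we get V = P / I.
V = 3690 / 30.80 = 119.8 V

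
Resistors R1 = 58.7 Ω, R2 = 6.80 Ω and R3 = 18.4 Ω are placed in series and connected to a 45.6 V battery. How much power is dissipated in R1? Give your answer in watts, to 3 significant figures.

Series elements share the same current, so find I first, then use P = I²R.
R_total = 58.7 + 6.80 + 18.4 = 83.90 Ω
I = V / R_total = 45.6 / 83.90 = 0.5435 A
P_R1 = I² × R1 = (0.5435)² × 58.7 = 17.34 W

17.3 W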